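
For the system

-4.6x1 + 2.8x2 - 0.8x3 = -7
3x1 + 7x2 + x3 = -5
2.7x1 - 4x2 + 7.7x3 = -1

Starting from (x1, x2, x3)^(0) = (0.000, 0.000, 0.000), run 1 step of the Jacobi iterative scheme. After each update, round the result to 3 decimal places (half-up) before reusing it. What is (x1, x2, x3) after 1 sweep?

(1.522, -0.714, -0.130)

Iteration 1:
  x1 = (-7 - (2.8)·0.000 - (-0.8)·0.000) / (-4.6) = 1.522
  x2 = (-5 - (3)·0.000 - (1)·0.000) / (7) = -0.714
  x3 = (-1 - (2.7)·0.000 - (-4)·0.000) / (7.7) = -0.130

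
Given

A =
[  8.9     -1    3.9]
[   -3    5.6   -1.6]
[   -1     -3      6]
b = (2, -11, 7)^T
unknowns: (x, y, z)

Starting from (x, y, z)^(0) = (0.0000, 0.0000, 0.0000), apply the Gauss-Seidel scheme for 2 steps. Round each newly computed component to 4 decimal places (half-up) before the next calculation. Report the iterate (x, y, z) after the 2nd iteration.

(-0.1061, -1.9405, 0.1787)

Iteration 1:
  x = (2 - (-1)·0.0000 - (3.9)·0.0000) / (8.9) = 0.2247
  y = (-11 - (-3)·0.2247 - (-1.6)·0.0000) / (5.6) = -1.8439
  z = (7 - (-1)·0.2247 - (-3)·-1.8439) / (6) = 0.2822
Iteration 2:
  x = (2 - (-1)·-1.8439 - (3.9)·0.2822) / (8.9) = -0.1061
  y = (-11 - (-3)·-0.1061 - (-1.6)·0.2822) / (5.6) = -1.9405
  z = (7 - (-1)·-0.1061 - (-3)·-1.9405) / (6) = 0.1787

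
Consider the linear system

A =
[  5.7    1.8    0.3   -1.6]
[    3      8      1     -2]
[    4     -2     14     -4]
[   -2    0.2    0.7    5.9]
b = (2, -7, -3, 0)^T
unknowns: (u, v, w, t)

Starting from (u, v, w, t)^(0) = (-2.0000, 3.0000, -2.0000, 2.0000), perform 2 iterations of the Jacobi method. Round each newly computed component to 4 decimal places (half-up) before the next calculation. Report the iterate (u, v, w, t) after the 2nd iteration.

(-0.0702, -1.2066, -0.3000, -0.1584)

Iteration 1:
  u = (2 - (1.8)·3.0000 - (0.3)·-2.0000 - (-1.6)·2.0000) / (5.7) = 0.0702
  v = (-7 - (3)·-2.0000 - (1)·-2.0000 - (-2)·2.0000) / (8) = 0.6250
  w = (-3 - (4)·-2.0000 - (-2)·3.0000 - (-4)·2.0000) / (14) = 1.3571
  t = (0 - (-2)·-2.0000 - (0.2)·3.0000 - (0.7)·-2.0000) / (5.9) = -0.5424
Iteration 2:
  u = (2 - (1.8)·0.6250 - (0.3)·1.3571 - (-1.6)·-0.5424) / (5.7) = -0.0702
  v = (-7 - (3)·0.0702 - (1)·1.3571 - (-2)·-0.5424) / (8) = -1.2066
  w = (-3 - (4)·0.0702 - (-2)·0.6250 - (-4)·-0.5424) / (14) = -0.3000
  t = (0 - (-2)·0.0702 - (0.2)·0.6250 - (0.7)·1.3571) / (5.9) = -0.1584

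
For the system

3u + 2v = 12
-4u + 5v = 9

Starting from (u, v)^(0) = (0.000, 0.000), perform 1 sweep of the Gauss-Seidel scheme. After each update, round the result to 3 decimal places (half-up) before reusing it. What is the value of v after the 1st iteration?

Iteration 1:
  u = (12 - (2)·0.000) / (3) = 4.000
  v = (9 - (-4)·4.000) / (5) = 5.000

5.000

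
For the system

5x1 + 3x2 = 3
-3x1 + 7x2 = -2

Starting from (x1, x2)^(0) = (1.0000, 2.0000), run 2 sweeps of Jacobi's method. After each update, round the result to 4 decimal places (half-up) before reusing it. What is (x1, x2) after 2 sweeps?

(0.5143, -0.5429)

Iteration 1:
  x1 = (3 - (3)·2.0000) / (5) = -0.6000
  x2 = (-2 - (-3)·1.0000) / (7) = 0.1429
Iteration 2:
  x1 = (3 - (3)·0.1429) / (5) = 0.5143
  x2 = (-2 - (-3)·-0.6000) / (7) = -0.5429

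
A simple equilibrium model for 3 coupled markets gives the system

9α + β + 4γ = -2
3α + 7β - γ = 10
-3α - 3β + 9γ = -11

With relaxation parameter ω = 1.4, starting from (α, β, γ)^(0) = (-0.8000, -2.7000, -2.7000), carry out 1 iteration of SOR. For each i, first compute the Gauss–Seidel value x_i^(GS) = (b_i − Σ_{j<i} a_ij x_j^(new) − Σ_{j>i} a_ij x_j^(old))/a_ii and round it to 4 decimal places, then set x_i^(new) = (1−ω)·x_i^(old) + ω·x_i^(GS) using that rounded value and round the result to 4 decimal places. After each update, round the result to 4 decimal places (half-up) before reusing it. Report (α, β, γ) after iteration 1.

Iteration 1:
  α: GS value = (-2 - (1)·-2.7000 - (4)·-2.7000) / (9) = 1.2778;  α ← (1−ω)·-0.8000 + ω·1.2778 = 2.1089
  β: GS value = (10 - (3)·2.1089 - (-1)·-2.7000) / (7) = 0.1390;  β ← (1−ω)·-2.7000 + ω·0.1390 = 1.2746
  γ: GS value = (-11 - (-3)·2.1089 - (-3)·1.2746) / (9) = -0.0944;  γ ← (1−ω)·-2.7000 + ω·-0.0944 = 0.9478

(2.1089, 1.2746, 0.9478)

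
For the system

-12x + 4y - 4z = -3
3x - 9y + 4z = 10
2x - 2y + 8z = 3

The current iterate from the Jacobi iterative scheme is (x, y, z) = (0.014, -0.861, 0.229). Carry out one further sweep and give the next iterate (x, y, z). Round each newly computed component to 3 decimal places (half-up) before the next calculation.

(-0.113, -1.005, 0.156)

One sweep:
  x = (-3 - (4)·-0.861 - (-4)·0.229) / (-12) = -0.113
  y = (10 - (3)·0.014 - (4)·0.229) / (-9) = -1.005
  z = (3 - (2)·0.014 - (-2)·-0.861) / (8) = 0.156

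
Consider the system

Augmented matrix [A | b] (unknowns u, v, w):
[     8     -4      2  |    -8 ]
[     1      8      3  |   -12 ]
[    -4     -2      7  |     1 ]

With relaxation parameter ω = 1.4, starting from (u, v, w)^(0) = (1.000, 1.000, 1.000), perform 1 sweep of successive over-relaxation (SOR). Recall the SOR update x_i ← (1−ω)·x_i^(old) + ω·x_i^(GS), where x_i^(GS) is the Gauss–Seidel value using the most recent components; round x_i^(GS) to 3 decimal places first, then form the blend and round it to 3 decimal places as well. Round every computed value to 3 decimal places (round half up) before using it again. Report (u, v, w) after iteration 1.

(-1.450, -2.772, -2.469)

Iteration 1:
  u: GS value = (-8 - (-4)·1.000 - (2)·1.000) / (8) = -0.750;  u ← (1−ω)·1.000 + ω·-0.750 = -1.450
  v: GS value = (-12 - (1)·-1.450 - (3)·1.000) / (8) = -1.694;  v ← (1−ω)·1.000 + ω·-1.694 = -2.772
  w: GS value = (1 - (-4)·-1.450 - (-2)·-2.772) / (7) = -1.478;  w ← (1−ω)·1.000 + ω·-1.478 = -2.469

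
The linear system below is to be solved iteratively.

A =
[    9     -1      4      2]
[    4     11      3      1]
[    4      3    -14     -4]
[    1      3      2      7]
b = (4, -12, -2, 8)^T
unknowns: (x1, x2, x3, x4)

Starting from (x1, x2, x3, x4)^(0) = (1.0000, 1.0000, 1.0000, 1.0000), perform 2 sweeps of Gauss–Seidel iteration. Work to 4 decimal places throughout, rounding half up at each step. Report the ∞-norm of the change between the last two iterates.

Iteration 1:
  x1 = (4 - (-1)·1.0000 - (4)·1.0000 - (2)·1.0000) / (9) = -0.1111
  x2 = (-12 - (4)·-0.1111 - (3)·1.0000 - (1)·1.0000) / (11) = -1.4141
  x3 = (-2 - (4)·-0.1111 - (3)·-1.4141 - (-4)·1.0000) / (-14) = -0.4776
  x4 = (8 - (1)·-0.1111 - (3)·-1.4141 - (2)·-0.4776) / (7) = 1.9012
Iteration 2:
  x1 = (4 - (-1)·-1.4141 - (4)·-0.4776 - (2)·1.9012) / (9) = 0.0771
  x2 = (-12 - (4)·0.0771 - (3)·-0.4776 - (1)·1.9012) / (11) = -1.1615
  x3 = (-2 - (4)·0.0771 - (3)·-1.1615 - (-4)·1.9012) / (-14) = -0.6272
  x4 = (8 - (1)·0.0771 - (3)·-1.1615 - (2)·-0.6272) / (7) = 1.8088
Change: (0.1882, 0.2526, -0.1496, -0.0924) → max |·| = 0.2526

0.2526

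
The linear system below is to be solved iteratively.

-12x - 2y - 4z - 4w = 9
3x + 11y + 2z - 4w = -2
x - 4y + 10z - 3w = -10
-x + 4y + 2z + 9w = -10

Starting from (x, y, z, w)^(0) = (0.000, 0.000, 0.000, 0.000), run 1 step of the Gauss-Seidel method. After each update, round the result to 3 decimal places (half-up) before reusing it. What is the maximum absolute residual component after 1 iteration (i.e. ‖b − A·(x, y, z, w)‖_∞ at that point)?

7.622

Iteration 1:
  x = (9 - (-2)·0.000 - (-4)·0.000 - (-4)·0.000) / (-12) = -0.750
  y = (-2 - (3)·-0.750 - (2)·0.000 - (-4)·0.000) / (11) = 0.023
  z = (-10 - (1)·-0.750 - (-4)·0.023 - (-3)·0.000) / (10) = -0.916
  w = (-10 - (-1)·-0.750 - (4)·0.023 - (2)·-0.916) / (9) = -1.001
Residual b − A·x = (-7.622, -2.175, -3.001, -0.001); ∞-norm = 7.622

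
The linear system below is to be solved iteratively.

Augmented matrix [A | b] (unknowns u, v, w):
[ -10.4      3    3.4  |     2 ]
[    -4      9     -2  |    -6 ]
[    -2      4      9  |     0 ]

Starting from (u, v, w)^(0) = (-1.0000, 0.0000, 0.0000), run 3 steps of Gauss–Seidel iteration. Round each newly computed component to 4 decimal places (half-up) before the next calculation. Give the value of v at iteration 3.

Iteration 1:
  u = (2 - (3)·0.0000 - (3.4)·0.0000) / (-10.4) = -0.1923
  v = (-6 - (-4)·-0.1923 - (-2)·0.0000) / (9) = -0.7521
  w = (0 - (-2)·-0.1923 - (4)·-0.7521) / (9) = 0.2915
Iteration 2:
  u = (2 - (3)·-0.7521 - (3.4)·0.2915) / (-10.4) = -0.3140
  v = (-6 - (-4)·-0.3140 - (-2)·0.2915) / (9) = -0.7414
  w = (0 - (-2)·-0.3140 - (4)·-0.7414) / (9) = 0.2597
Iteration 3:
  u = (2 - (3)·-0.7414 - (3.4)·0.2597) / (-10.4) = -0.3213
  v = (-6 - (-4)·-0.3213 - (-2)·0.2597) / (9) = -0.7518
  w = (0 - (-2)·-0.3213 - (4)·-0.7518) / (9) = 0.2627

-0.7518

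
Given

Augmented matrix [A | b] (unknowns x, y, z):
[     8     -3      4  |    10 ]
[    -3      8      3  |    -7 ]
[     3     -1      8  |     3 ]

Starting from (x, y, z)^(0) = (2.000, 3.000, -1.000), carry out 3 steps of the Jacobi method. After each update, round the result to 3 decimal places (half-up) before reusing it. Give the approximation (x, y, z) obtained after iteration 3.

(1.662, -0.119, -0.104)

Iteration 1:
  x = (10 - (-3)·3.000 - (4)·-1.000) / (8) = 2.875
  y = (-7 - (-3)·2.000 - (3)·-1.000) / (8) = 0.250
  z = (3 - (3)·2.000 - (-1)·3.000) / (8) = 0.000
Iteration 2:
  x = (10 - (-3)·0.250 - (4)·0.000) / (8) = 1.344
  y = (-7 - (-3)·2.875 - (3)·0.000) / (8) = 0.203
  z = (3 - (3)·2.875 - (-1)·0.250) / (8) = -0.672
Iteration 3:
  x = (10 - (-3)·0.203 - (4)·-0.672) / (8) = 1.662
  y = (-7 - (-3)·1.344 - (3)·-0.672) / (8) = -0.119
  z = (3 - (3)·1.344 - (-1)·0.203) / (8) = -0.104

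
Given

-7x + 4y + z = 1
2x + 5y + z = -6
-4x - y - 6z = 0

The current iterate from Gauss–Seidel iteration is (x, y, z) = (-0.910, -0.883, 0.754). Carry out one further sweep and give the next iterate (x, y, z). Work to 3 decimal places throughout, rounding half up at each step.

One sweep:
  x = (1 - (4)·-0.883 - (1)·0.754) / (-7) = -0.540
  y = (-6 - (2)·-0.540 - (1)·0.754) / (5) = -1.135
  z = (0 - (-4)·-0.540 - (-1)·-1.135) / (-6) = 0.549

(-0.540, -1.135, 0.549)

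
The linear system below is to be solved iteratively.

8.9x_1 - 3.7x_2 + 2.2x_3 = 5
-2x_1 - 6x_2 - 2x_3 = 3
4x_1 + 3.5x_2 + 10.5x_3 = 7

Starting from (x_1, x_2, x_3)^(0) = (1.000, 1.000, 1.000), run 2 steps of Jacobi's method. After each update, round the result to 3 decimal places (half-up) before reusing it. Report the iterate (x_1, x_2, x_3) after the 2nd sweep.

(0.089, -0.727, 0.778)

Iteration 1:
  x_1 = (5 - (-3.7)·1.000 - (2.2)·1.000) / (8.9) = 0.730
  x_2 = (3 - (-2)·1.000 - (-2)·1.000) / (-6) = -1.167
  x_3 = (7 - (4)·1.000 - (3.5)·1.000) / (10.5) = -0.048
Iteration 2:
  x_1 = (5 - (-3.7)·-1.167 - (2.2)·-0.048) / (8.9) = 0.089
  x_2 = (3 - (-2)·0.730 - (-2)·-0.048) / (-6) = -0.727
  x_3 = (7 - (4)·0.730 - (3.5)·-1.167) / (10.5) = 0.778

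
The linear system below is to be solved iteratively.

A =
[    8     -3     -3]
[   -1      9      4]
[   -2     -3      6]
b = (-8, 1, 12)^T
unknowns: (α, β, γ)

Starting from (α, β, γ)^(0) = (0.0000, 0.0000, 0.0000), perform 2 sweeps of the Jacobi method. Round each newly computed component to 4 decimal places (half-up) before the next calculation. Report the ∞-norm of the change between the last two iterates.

Iteration 1:
  α = (-8 - (-3)·0.0000 - (-3)·0.0000) / (8) = -1.0000
  β = (1 - (-1)·0.0000 - (4)·0.0000) / (9) = 0.1111
  γ = (12 - (-2)·0.0000 - (-3)·0.0000) / (6) = 2.0000
Iteration 2:
  α = (-8 - (-3)·0.1111 - (-3)·2.0000) / (8) = -0.2083
  β = (1 - (-1)·-1.0000 - (4)·2.0000) / (9) = -0.8889
  γ = (12 - (-2)·-1.0000 - (-3)·0.1111) / (6) = 1.7222
Change: (0.7917, -1.0000, -0.2778) → max |·| = 1.0000

1.0000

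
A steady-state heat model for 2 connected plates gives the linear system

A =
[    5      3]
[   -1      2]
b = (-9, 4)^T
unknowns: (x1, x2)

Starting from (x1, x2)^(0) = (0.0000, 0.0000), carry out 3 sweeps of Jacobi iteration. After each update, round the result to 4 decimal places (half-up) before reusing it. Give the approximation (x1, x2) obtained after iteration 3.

Iteration 1:
  x1 = (-9 - (3)·0.0000) / (5) = -1.8000
  x2 = (4 - (-1)·0.0000) / (2) = 2.0000
Iteration 2:
  x1 = (-9 - (3)·2.0000) / (5) = -3.0000
  x2 = (4 - (-1)·-1.8000) / (2) = 1.1000
Iteration 3:
  x1 = (-9 - (3)·1.1000) / (5) = -2.4600
  x2 = (4 - (-1)·-3.0000) / (2) = 0.5000

(-2.4600, 0.5000)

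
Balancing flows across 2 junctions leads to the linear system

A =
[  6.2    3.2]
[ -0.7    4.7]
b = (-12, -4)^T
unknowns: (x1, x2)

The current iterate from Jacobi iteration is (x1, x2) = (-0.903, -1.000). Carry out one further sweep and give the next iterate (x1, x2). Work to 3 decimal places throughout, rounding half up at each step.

(-1.419, -0.986)

One sweep:
  x1 = (-12 - (3.2)·-1.000) / (6.2) = -1.419
  x2 = (-4 - (-0.7)·-0.903) / (4.7) = -0.986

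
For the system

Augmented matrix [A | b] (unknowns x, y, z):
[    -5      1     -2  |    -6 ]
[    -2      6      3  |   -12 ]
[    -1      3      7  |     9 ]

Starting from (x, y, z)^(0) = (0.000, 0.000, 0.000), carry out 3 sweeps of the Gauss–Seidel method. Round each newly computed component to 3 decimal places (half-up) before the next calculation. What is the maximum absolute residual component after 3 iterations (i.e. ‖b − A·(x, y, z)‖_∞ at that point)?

Iteration 1:
  x = (-6 - (1)·0.000 - (-2)·0.000) / (-5) = 1.200
  y = (-12 - (-2)·1.200 - (3)·0.000) / (6) = -1.600
  z = (9 - (-1)·1.200 - (3)·-1.600) / (7) = 2.143
Iteration 2:
  x = (-6 - (1)·-1.600 - (-2)·2.143) / (-5) = 0.023
  y = (-12 - (-2)·0.023 - (3)·2.143) / (6) = -3.064
  z = (9 - (-1)·0.023 - (3)·-3.064) / (7) = 2.602
Iteration 3:
  x = (-6 - (1)·-3.064 - (-2)·2.602) / (-5) = -0.454
  y = (-12 - (-2)·-0.454 - (3)·2.602) / (6) = -3.452
  z = (9 - (-1)·-0.454 - (3)·-3.452) / (7) = 2.700
Residual b − A·x = (0.582, -0.296, 0.002); ∞-norm = 0.582

0.582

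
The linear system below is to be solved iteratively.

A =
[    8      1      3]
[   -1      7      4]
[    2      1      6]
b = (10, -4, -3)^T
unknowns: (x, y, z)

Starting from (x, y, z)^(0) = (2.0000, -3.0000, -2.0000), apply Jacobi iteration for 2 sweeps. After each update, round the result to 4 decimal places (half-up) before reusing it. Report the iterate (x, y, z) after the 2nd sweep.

(1.3929, 0.1488, -1.4345)

Iteration 1:
  x = (10 - (1)·-3.0000 - (3)·-2.0000) / (8) = 2.3750
  y = (-4 - (-1)·2.0000 - (4)·-2.0000) / (7) = 0.8571
  z = (-3 - (2)·2.0000 - (1)·-3.0000) / (6) = -0.6667
Iteration 2:
  x = (10 - (1)·0.8571 - (3)·-0.6667) / (8) = 1.3929
  y = (-4 - (-1)·2.3750 - (4)·-0.6667) / (7) = 0.1488
  z = (-3 - (2)·2.3750 - (1)·0.8571) / (6) = -1.4345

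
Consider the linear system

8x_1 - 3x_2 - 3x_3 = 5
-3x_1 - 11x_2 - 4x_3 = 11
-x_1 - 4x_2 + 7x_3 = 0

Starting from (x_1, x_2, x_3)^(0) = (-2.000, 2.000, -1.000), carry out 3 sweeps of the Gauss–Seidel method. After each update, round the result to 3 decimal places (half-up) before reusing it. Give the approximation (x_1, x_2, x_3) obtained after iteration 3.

Iteration 1:
  x_1 = (5 - (-3)·2.000 - (-3)·-1.000) / (8) = 1.000
  x_2 = (11 - (-3)·1.000 - (-4)·-1.000) / (-11) = -0.909
  x_3 = (0 - (-1)·1.000 - (-4)·-0.909) / (7) = -0.377
Iteration 2:
  x_1 = (5 - (-3)·-0.909 - (-3)·-0.377) / (8) = 0.143
  x_2 = (11 - (-3)·0.143 - (-4)·-0.377) / (-11) = -0.902
  x_3 = (0 - (-1)·0.143 - (-4)·-0.902) / (7) = -0.495
Iteration 3:
  x_1 = (5 - (-3)·-0.902 - (-3)·-0.495) / (8) = 0.101
  x_2 = (11 - (-3)·0.101 - (-4)·-0.495) / (-11) = -0.848
  x_3 = (0 - (-1)·0.101 - (-4)·-0.848) / (7) = -0.470

(0.101, -0.848, -0.470)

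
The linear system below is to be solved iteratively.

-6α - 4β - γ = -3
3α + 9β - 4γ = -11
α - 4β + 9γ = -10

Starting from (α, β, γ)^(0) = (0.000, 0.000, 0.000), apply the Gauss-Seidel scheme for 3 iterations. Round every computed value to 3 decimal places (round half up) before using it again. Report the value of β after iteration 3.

Iteration 1:
  α = (-3 - (-4)·0.000 - (-1)·0.000) / (-6) = 0.500
  β = (-11 - (3)·0.500 - (-4)·0.000) / (9) = -1.389
  γ = (-10 - (1)·0.500 - (-4)·-1.389) / (9) = -1.784
Iteration 2:
  α = (-3 - (-4)·-1.389 - (-1)·-1.784) / (-6) = 1.723
  β = (-11 - (3)·1.723 - (-4)·-1.784) / (9) = -2.589
  γ = (-10 - (1)·1.723 - (-4)·-2.589) / (9) = -2.453
Iteration 3:
  α = (-3 - (-4)·-2.589 - (-1)·-2.453) / (-6) = 2.635
  β = (-11 - (3)·2.635 - (-4)·-2.453) / (9) = -3.191
  γ = (-10 - (1)·2.635 - (-4)·-3.191) / (9) = -2.822

-3.191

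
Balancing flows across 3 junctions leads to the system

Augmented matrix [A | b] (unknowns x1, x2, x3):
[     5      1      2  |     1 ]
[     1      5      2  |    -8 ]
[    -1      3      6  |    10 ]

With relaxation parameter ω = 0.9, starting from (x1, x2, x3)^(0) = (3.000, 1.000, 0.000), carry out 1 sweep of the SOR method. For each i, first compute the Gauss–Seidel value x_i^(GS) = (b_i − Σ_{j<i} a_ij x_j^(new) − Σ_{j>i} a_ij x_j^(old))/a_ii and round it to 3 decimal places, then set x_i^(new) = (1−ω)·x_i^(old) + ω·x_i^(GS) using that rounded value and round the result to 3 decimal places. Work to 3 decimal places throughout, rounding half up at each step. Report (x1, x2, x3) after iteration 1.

(0.300, -1.394, 2.173)

Iteration 1:
  x1: GS value = (1 - (1)·1.000 - (2)·0.000) / (5) = 0.000;  x1 ← (1−ω)·3.000 + ω·0.000 = 0.300
  x2: GS value = (-8 - (1)·0.300 - (2)·0.000) / (5) = -1.660;  x2 ← (1−ω)·1.000 + ω·-1.660 = -1.394
  x3: GS value = (10 - (-1)·0.300 - (3)·-1.394) / (6) = 2.414;  x3 ← (1−ω)·0.000 + ω·2.414 = 2.173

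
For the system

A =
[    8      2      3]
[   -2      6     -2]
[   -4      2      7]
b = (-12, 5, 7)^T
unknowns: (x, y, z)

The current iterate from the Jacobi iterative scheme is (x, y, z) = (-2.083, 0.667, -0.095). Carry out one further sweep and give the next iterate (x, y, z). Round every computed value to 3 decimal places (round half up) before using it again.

(-1.631, 0.107, -0.381)

One sweep:
  x = (-12 - (2)·0.667 - (3)·-0.095) / (8) = -1.631
  y = (5 - (-2)·-2.083 - (-2)·-0.095) / (6) = 0.107
  z = (7 - (-4)·-2.083 - (2)·0.667) / (7) = -0.381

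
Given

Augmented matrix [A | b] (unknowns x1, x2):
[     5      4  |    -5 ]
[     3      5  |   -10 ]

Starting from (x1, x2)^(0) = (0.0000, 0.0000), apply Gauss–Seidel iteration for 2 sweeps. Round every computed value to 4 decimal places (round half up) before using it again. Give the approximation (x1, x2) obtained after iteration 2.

Iteration 1:
  x1 = (-5 - (4)·0.0000) / (5) = -1.0000
  x2 = (-10 - (3)·-1.0000) / (5) = -1.4000
Iteration 2:
  x1 = (-5 - (4)·-1.4000) / (5) = 0.1200
  x2 = (-10 - (3)·0.1200) / (5) = -2.0720

(0.1200, -2.0720)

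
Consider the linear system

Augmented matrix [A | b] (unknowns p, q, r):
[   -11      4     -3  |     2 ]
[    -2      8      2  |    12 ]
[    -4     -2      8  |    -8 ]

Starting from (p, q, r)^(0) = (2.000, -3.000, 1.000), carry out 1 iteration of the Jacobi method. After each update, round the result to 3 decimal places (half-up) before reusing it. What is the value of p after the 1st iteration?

Iteration 1:
  p = (2 - (4)·-3.000 - (-3)·1.000) / (-11) = -1.545
  q = (12 - (-2)·2.000 - (2)·1.000) / (8) = 1.750
  r = (-8 - (-4)·2.000 - (-2)·-3.000) / (8) = -0.750

-1.545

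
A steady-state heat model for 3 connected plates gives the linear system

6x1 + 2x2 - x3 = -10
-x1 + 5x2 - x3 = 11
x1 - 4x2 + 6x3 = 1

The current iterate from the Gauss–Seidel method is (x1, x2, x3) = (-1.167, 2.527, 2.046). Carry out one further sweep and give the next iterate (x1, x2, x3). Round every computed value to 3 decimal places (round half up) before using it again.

One sweep:
  x1 = (-10 - (2)·2.527 - (-1)·2.046) / (6) = -2.168
  x2 = (11 - (-1)·-2.168 - (-1)·2.046) / (5) = 2.176
  x3 = (1 - (1)·-2.168 - (-4)·2.176) / (6) = 1.979

(-2.168, 2.176, 1.979)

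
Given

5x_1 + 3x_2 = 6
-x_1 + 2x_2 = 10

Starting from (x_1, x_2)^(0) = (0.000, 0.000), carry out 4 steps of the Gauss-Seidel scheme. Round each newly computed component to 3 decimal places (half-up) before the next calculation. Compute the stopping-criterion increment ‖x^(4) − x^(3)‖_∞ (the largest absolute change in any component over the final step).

0.302

Iteration 1:
  x_1 = (6 - (3)·0.000) / (5) = 1.200
  x_2 = (10 - (-1)·1.200) / (2) = 5.600
Iteration 2:
  x_1 = (6 - (3)·5.600) / (5) = -2.160
  x_2 = (10 - (-1)·-2.160) / (2) = 3.920
Iteration 3:
  x_1 = (6 - (3)·3.920) / (5) = -1.152
  x_2 = (10 - (-1)·-1.152) / (2) = 4.424
Iteration 4:
  x_1 = (6 - (3)·4.424) / (5) = -1.454
  x_2 = (10 - (-1)·-1.454) / (2) = 4.273
Change: (-0.302, -0.151) → max |·| = 0.302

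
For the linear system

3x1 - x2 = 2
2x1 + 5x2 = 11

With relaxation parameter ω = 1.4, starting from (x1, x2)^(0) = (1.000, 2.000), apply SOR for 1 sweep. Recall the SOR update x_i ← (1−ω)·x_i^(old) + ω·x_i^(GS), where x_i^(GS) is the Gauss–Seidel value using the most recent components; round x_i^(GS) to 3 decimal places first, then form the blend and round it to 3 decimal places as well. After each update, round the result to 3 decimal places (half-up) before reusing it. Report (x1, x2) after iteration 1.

(1.466, 1.460)

Iteration 1:
  x1: GS value = (2 - (-1)·2.000) / (3) = 1.333;  x1 ← (1−ω)·1.000 + ω·1.333 = 1.466
  x2: GS value = (11 - (2)·1.466) / (5) = 1.614;  x2 ← (1−ω)·2.000 + ω·1.614 = 1.460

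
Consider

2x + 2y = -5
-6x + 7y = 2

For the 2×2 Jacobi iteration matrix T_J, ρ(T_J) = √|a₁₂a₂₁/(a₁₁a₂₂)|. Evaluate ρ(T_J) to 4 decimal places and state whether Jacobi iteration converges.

0.9258

a₁₂a₂₁/(a₁₁a₂₂) = (2)·(-6) / ((2)·(7)) = -0.857143
ρ = √|-0.857143| = √0.857143 = 0.9258
ρ < 1, so Jacobi converges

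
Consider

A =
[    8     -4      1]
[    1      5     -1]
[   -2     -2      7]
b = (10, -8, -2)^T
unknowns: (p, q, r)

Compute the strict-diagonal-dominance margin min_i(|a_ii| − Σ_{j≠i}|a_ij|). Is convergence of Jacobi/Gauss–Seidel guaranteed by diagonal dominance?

row 1: |8| − (4+1) = 3
row 2: |5| − (1+1) = 3
row 3: |7| − (2+2) = 3
minimum over rows = 3 → strictly diagonally dominant (convergence guaranteed)

3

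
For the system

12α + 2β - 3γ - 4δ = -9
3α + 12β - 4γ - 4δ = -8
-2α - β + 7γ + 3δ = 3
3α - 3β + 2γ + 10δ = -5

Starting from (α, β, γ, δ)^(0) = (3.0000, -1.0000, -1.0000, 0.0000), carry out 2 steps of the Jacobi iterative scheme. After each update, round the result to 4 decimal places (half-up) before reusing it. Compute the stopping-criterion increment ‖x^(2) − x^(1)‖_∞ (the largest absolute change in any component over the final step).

Iteration 1:
  α = (-9 - (2)·-1.0000 - (-3)·-1.0000 - (-4)·0.0000) / (12) = -0.8333
  β = (-8 - (3)·3.0000 - (-4)·-1.0000 - (-4)·0.0000) / (12) = -1.7500
  γ = (3 - (-2)·3.0000 - (-1)·-1.0000 - (3)·0.0000) / (7) = 1.1429
  δ = (-5 - (3)·3.0000 - (-3)·-1.0000 - (2)·-1.0000) / (10) = -1.5000
Iteration 2:
  α = (-9 - (2)·-1.7500 - (-3)·1.1429 - (-4)·-1.5000) / (12) = -0.6726
  β = (-8 - (3)·-0.8333 - (-4)·1.1429 - (-4)·-1.5000) / (12) = -0.5774
  γ = (3 - (-2)·-0.8333 - (-1)·-1.7500 - (3)·-1.5000) / (7) = 0.5833
  δ = (-5 - (3)·-0.8333 - (-3)·-1.7500 - (2)·1.1429) / (10) = -1.0036
Change: (0.1607, 1.1726, -0.5596, 0.4964) → max |·| = 1.1726

1.1726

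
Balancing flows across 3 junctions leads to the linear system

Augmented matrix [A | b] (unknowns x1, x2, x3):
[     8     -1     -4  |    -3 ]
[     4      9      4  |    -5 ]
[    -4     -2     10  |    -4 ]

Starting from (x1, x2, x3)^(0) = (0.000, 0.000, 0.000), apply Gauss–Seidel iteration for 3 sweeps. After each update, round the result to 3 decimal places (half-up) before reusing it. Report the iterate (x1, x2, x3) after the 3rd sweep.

(-0.711, 0.065, -0.671)

Iteration 1:
  x1 = (-3 - (-1)·0.000 - (-4)·0.000) / (8) = -0.375
  x2 = (-5 - (4)·-0.375 - (4)·0.000) / (9) = -0.389
  x3 = (-4 - (-4)·-0.375 - (-2)·-0.389) / (10) = -0.628
Iteration 2:
  x1 = (-3 - (-1)·-0.389 - (-4)·-0.628) / (8) = -0.738
  x2 = (-5 - (4)·-0.738 - (4)·-0.628) / (9) = 0.052
  x3 = (-4 - (-4)·-0.738 - (-2)·0.052) / (10) = -0.685
Iteration 3:
  x1 = (-3 - (-1)·0.052 - (-4)·-0.685) / (8) = -0.711
  x2 = (-5 - (4)·-0.711 - (4)·-0.685) / (9) = 0.065
  x3 = (-4 - (-4)·-0.711 - (-2)·0.065) / (10) = -0.671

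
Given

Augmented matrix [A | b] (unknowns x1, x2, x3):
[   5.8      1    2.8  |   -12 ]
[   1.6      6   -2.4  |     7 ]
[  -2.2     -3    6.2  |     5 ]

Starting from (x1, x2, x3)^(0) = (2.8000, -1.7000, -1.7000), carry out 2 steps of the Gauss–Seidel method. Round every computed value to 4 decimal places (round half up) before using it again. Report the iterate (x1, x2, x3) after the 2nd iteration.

(-2.5957, 2.1894, 0.9448)

Iteration 1:
  x1 = (-12 - (1)·-1.7000 - (2.8)·-1.7000) / (5.8) = -0.9552
  x2 = (7 - (1.6)·-0.9552 - (-2.4)·-1.7000) / (6) = 0.7414
  x3 = (5 - (-2.2)·-0.9552 - (-3)·0.7414) / (6.2) = 0.8263
Iteration 2:
  x1 = (-12 - (1)·0.7414 - (2.8)·0.8263) / (5.8) = -2.5957
  x2 = (7 - (1.6)·-2.5957 - (-2.4)·0.8263) / (6) = 2.1894
  x3 = (5 - (-2.2)·-2.5957 - (-3)·2.1894) / (6.2) = 0.9448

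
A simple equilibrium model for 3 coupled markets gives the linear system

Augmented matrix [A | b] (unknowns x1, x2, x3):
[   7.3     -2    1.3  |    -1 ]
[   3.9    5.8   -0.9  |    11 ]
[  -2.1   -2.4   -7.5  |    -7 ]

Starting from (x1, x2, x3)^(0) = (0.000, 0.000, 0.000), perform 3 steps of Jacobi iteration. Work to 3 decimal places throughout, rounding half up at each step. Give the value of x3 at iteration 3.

0.190

Iteration 1:
  x1 = (-1 - (-2)·0.000 - (1.3)·0.000) / (7.3) = -0.137
  x2 = (11 - (3.9)·0.000 - (-0.9)·0.000) / (5.8) = 1.897
  x3 = (-7 - (-2.1)·0.000 - (-2.4)·0.000) / (-7.5) = 0.933
Iteration 2:
  x1 = (-1 - (-2)·1.897 - (1.3)·0.933) / (7.3) = 0.217
  x2 = (11 - (3.9)·-0.137 - (-0.9)·0.933) / (5.8) = 2.133
  x3 = (-7 - (-2.1)·-0.137 - (-2.4)·1.897) / (-7.5) = 0.365
Iteration 3:
  x1 = (-1 - (-2)·2.133 - (1.3)·0.365) / (7.3) = 0.382
  x2 = (11 - (3.9)·0.217 - (-0.9)·0.365) / (5.8) = 1.807
  x3 = (-7 - (-2.1)·0.217 - (-2.4)·2.133) / (-7.5) = 0.190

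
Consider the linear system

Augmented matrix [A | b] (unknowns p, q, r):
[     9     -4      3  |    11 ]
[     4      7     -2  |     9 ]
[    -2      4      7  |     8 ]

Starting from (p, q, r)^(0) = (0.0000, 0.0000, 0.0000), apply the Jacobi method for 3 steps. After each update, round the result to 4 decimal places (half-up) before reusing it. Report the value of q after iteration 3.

Iteration 1:
  p = (11 - (-4)·0.0000 - (3)·0.0000) / (9) = 1.2222
  q = (9 - (4)·0.0000 - (-2)·0.0000) / (7) = 1.2857
  r = (8 - (-2)·0.0000 - (4)·0.0000) / (7) = 1.1429
Iteration 2:
  p = (11 - (-4)·1.2857 - (3)·1.1429) / (9) = 1.4127
  q = (9 - (4)·1.2222 - (-2)·1.1429) / (7) = 0.9139
  r = (8 - (-2)·1.2222 - (4)·1.2857) / (7) = 0.7574
Iteration 3:
  p = (11 - (-4)·0.9139 - (3)·0.7574) / (9) = 1.3759
  q = (9 - (4)·1.4127 - (-2)·0.7574) / (7) = 0.6949
  r = (8 - (-2)·1.4127 - (4)·0.9139) / (7) = 1.0243

0.6949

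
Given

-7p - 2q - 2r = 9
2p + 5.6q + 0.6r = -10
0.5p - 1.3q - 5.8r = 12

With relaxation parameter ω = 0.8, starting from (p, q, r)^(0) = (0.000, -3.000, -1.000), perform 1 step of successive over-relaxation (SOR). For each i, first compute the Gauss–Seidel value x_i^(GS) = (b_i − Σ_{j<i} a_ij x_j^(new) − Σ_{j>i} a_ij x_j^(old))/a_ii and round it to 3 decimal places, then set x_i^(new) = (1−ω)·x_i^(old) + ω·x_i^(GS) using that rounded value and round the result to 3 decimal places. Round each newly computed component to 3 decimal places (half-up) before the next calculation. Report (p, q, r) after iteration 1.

Iteration 1:
  p: GS value = (9 - (-2)·-3.000 - (-2)·-1.000) / (-7) = -0.143;  p ← (1−ω)·0.000 + ω·-0.143 = -0.114
  q: GS value = (-10 - (2)·-0.114 - (0.6)·-1.000) / (5.6) = -1.638;  q ← (1−ω)·-3.000 + ω·-1.638 = -1.910
  r: GS value = (12 - (0.5)·-0.114 - (-1.3)·-1.910) / (-5.8) = -1.651;  r ← (1−ω)·-1.000 + ω·-1.651 = -1.521

(-0.114, -1.910, -1.521)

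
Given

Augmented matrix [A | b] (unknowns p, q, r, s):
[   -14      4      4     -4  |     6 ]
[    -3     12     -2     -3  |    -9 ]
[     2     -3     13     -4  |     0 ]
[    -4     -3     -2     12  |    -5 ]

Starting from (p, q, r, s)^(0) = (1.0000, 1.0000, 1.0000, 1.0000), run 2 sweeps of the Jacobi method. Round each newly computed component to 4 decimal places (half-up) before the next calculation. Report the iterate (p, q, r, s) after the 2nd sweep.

Iteration 1:
  p = (6 - (4)·1.0000 - (4)·1.0000 - (-4)·1.0000) / (-14) = -0.1429
  q = (-9 - (-3)·1.0000 - (-2)·1.0000 - (-3)·1.0000) / (12) = -0.0833
  r = (0 - (2)·1.0000 - (-3)·1.0000 - (-4)·1.0000) / (13) = 0.3846
  s = (-5 - (-4)·1.0000 - (-3)·1.0000 - (-2)·1.0000) / (12) = 0.3333
Iteration 2:
  p = (6 - (4)·-0.0833 - (4)·0.3846 - (-4)·0.3333) / (-14) = -0.4377
  q = (-9 - (-3)·-0.1429 - (-2)·0.3846 - (-3)·0.3333) / (12) = -0.6383
  r = (0 - (2)·-0.1429 - (-3)·-0.0833 - (-4)·0.3333) / (13) = 0.1053
  s = (-5 - (-4)·-0.1429 - (-3)·-0.0833 - (-2)·0.3846) / (12) = -0.4210

(-0.4377, -0.6383, 0.1053, -0.4210)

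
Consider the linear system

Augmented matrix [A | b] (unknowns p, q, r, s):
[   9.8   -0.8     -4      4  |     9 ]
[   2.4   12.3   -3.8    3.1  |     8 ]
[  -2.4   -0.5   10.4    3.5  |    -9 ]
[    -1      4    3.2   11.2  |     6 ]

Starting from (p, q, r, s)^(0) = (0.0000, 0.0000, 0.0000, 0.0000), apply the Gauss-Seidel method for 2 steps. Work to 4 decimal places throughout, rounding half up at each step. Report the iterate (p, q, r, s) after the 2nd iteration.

Iteration 1:
  p = (9 - (-0.8)·0.0000 - (-4)·0.0000 - (4)·0.0000) / (9.8) = 0.9184
  q = (8 - (2.4)·0.9184 - (-3.8)·0.0000 - (3.1)·0.0000) / (12.3) = 0.4712
  r = (-9 - (-2.4)·0.9184 - (-0.5)·0.4712 - (3.5)·0.0000) / (10.4) = -0.6308
  s = (6 - (-1)·0.9184 - (4)·0.4712 - (3.2)·-0.6308) / (11.2) = 0.6297
Iteration 2:
  p = (9 - (-0.8)·0.4712 - (-4)·-0.6308 - (4)·0.6297) / (9.8) = 0.4423
  q = (8 - (2.4)·0.4423 - (-3.8)·-0.6308 - (3.1)·0.6297) / (12.3) = 0.2105
  r = (-9 - (-2.4)·0.4423 - (-0.5)·0.2105 - (3.5)·0.6297) / (10.4) = -0.9651
  s = (6 - (-1)·0.4423 - (4)·0.2105 - (3.2)·-0.9651) / (11.2) = 0.7758

(0.4423, 0.2105, -0.9651, 0.7758)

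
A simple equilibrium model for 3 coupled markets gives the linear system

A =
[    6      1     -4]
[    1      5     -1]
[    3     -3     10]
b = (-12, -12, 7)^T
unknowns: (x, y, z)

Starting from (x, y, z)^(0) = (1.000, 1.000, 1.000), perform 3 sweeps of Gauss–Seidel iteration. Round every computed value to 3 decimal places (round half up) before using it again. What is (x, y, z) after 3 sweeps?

Iteration 1:
  x = (-12 - (1)·1.000 - (-4)·1.000) / (6) = -1.500
  y = (-12 - (1)·-1.500 - (-1)·1.000) / (5) = -1.900
  z = (7 - (3)·-1.500 - (-3)·-1.900) / (10) = 0.580
Iteration 2:
  x = (-12 - (1)·-1.900 - (-4)·0.580) / (6) = -1.297
  y = (-12 - (1)·-1.297 - (-1)·0.580) / (5) = -2.025
  z = (7 - (3)·-1.297 - (-3)·-2.025) / (10) = 0.482
Iteration 3:
  x = (-12 - (1)·-2.025 - (-4)·0.482) / (6) = -1.341
  y = (-12 - (1)·-1.341 - (-1)·0.482) / (5) = -2.035
  z = (7 - (3)·-1.341 - (-3)·-2.035) / (10) = 0.492

(-1.341, -2.035, 0.492)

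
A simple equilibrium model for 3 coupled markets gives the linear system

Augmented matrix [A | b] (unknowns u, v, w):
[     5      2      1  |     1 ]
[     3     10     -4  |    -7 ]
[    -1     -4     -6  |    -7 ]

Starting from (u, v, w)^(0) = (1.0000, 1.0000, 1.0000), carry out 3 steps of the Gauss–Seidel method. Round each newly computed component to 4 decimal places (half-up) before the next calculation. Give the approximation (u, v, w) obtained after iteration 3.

(0.0091, -0.1937, 1.2943)

Iteration 1:
  u = (1 - (2)·1.0000 - (1)·1.0000) / (5) = -0.4000
  v = (-7 - (3)·-0.4000 - (-4)·1.0000) / (10) = -0.1800
  w = (-7 - (-1)·-0.4000 - (-4)·-0.1800) / (-6) = 1.3533
Iteration 2:
  u = (1 - (2)·-0.1800 - (1)·1.3533) / (5) = 0.0013
  v = (-7 - (3)·0.0013 - (-4)·1.3533) / (10) = -0.1591
  w = (-7 - (-1)·0.0013 - (-4)·-0.1591) / (-6) = 1.2725
Iteration 3:
  u = (1 - (2)·-0.1591 - (1)·1.2725) / (5) = 0.0091
  v = (-7 - (3)·0.0091 - (-4)·1.2725) / (10) = -0.1937
  w = (-7 - (-1)·0.0091 - (-4)·-0.1937) / (-6) = 1.2943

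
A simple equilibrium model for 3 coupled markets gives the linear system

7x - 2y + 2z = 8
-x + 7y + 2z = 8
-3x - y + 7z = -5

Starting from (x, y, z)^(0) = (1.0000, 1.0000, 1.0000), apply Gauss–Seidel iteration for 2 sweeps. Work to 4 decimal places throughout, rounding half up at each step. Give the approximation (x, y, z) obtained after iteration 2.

(1.4569, 1.3735, 0.1063)

Iteration 1:
  x = (8 - (-2)·1.0000 - (2)·1.0000) / (7) = 1.1429
  y = (8 - (-1)·1.1429 - (2)·1.0000) / (7) = 1.0204
  z = (-5 - (-3)·1.1429 - (-1)·1.0204) / (7) = -0.0787
Iteration 2:
  x = (8 - (-2)·1.0204 - (2)·-0.0787) / (7) = 1.4569
  y = (8 - (-1)·1.4569 - (2)·-0.0787) / (7) = 1.3735
  z = (-5 - (-3)·1.4569 - (-1)·1.3735) / (7) = 0.1063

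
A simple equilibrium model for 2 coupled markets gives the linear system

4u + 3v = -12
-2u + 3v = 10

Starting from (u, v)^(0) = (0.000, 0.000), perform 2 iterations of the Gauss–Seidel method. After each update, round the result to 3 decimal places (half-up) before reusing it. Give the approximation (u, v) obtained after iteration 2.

(-4.000, 0.667)

Iteration 1:
  u = (-12 - (3)·0.000) / (4) = -3.000
  v = (10 - (-2)·-3.000) / (3) = 1.333
Iteration 2:
  u = (-12 - (3)·1.333) / (4) = -4.000
  v = (10 - (-2)·-4.000) / (3) = 0.667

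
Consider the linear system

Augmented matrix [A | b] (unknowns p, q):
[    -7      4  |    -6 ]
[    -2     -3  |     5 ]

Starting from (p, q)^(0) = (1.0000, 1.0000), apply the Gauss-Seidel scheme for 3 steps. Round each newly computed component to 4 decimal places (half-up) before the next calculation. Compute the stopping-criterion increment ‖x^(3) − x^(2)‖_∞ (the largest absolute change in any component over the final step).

Iteration 1:
  p = (-6 - (4)·1.0000) / (-7) = 1.4286
  q = (5 - (-2)·1.4286) / (-3) = -2.6191
Iteration 2:
  p = (-6 - (4)·-2.6191) / (-7) = -0.6395
  q = (5 - (-2)·-0.6395) / (-3) = -1.2403
Iteration 3:
  p = (-6 - (4)·-1.2403) / (-7) = 0.1484
  q = (5 - (-2)·0.1484) / (-3) = -1.7656
Change: (0.7879, -0.5253) → max |·| = 0.7879

0.7879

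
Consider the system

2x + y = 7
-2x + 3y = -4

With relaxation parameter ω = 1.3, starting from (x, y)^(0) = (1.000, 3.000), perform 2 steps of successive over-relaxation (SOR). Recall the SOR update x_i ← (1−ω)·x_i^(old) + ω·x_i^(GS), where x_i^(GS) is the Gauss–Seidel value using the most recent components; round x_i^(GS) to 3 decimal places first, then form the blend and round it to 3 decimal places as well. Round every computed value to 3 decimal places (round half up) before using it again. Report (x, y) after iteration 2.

(4.276, 2.164)

Iteration 1:
  x: GS value = (7 - (1)·3.000) / (2) = 2.000;  x ← (1−ω)·1.000 + ω·2.000 = 2.300
  y: GS value = (-4 - (-2)·2.300) / (3) = 0.200;  y ← (1−ω)·3.000 + ω·0.200 = -0.640
Iteration 2:
  x: GS value = (7 - (1)·-0.640) / (2) = 3.820;  x ← (1−ω)·2.300 + ω·3.820 = 4.276
  y: GS value = (-4 - (-2)·4.276) / (3) = 1.517;  y ← (1−ω)·-0.640 + ω·1.517 = 2.164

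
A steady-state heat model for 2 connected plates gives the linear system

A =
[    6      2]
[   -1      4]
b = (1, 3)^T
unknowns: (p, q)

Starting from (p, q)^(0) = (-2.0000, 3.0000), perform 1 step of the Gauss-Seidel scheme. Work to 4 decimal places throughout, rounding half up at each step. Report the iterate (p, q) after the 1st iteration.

Iteration 1:
  p = (1 - (2)·3.0000) / (6) = -0.8333
  q = (3 - (-1)·-0.8333) / (4) = 0.5417

(-0.8333, 0.5417)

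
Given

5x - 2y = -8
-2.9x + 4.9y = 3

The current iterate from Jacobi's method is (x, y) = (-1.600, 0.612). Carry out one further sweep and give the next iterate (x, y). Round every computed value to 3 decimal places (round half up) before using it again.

(-1.355, -0.335)

One sweep:
  x = (-8 - (-2)·0.612) / (5) = -1.355
  y = (3 - (-2.9)·-1.600) / (4.9) = -0.335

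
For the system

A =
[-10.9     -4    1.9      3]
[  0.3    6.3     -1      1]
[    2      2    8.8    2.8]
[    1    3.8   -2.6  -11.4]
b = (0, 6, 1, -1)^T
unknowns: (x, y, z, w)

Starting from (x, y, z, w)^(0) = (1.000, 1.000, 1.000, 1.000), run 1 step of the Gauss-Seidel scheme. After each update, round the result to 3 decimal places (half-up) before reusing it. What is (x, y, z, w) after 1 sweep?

Iteration 1:
  x = (0 - (-4)·1.000 - (1.9)·1.000 - (3)·1.000) / (-10.9) = 0.083
  y = (6 - (0.3)·0.083 - (-1)·1.000 - (1)·1.000) / (6.3) = 0.948
  z = (1 - (2)·0.083 - (2)·0.948 - (2.8)·1.000) / (8.8) = -0.439
  w = (-1 - (1)·0.083 - (3.8)·0.948 - (-2.6)·-0.439) / (-11.4) = 0.511

(0.083, 0.948, -0.439, 0.511)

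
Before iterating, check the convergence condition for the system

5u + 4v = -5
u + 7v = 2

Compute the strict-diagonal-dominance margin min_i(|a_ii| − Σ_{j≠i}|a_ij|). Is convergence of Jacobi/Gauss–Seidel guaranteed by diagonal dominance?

row 1: |5| − (4) = 1
row 2: |7| − (1) = 6
minimum over rows = 1 → strictly diagonally dominant (convergence guaranteed)

1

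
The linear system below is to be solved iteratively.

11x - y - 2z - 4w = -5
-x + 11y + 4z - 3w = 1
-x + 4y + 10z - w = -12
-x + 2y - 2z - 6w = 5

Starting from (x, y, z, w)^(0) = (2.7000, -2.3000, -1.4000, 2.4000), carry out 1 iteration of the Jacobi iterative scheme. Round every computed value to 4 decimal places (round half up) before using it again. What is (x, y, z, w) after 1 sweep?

Iteration 1:
  x = (-5 - (-1)·-2.3000 - (-2)·-1.4000 - (-4)·2.4000) / (11) = -0.0455
  y = (1 - (-1)·2.7000 - (4)·-1.4000 - (-3)·2.4000) / (11) = 1.5000
  z = (-12 - (-1)·2.7000 - (4)·-2.3000 - (-1)·2.4000) / (10) = 0.2300
  w = (5 - (-1)·2.7000 - (2)·-2.3000 - (-2)·-1.4000) / (-6) = -1.5833

(-0.0455, 1.5000, 0.2300, -1.5833)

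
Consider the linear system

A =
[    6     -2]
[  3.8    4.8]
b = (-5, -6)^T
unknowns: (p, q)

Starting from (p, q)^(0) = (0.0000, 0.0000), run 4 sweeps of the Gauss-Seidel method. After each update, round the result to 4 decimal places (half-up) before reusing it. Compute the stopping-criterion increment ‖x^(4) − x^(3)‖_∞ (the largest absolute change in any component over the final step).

Iteration 1:
  p = (-5 - (-2)·0.0000) / (6) = -0.8333
  q = (-6 - (3.8)·-0.8333) / (4.8) = -0.5903
Iteration 2:
  p = (-5 - (-2)·-0.5903) / (6) = -1.0301
  q = (-6 - (3.8)·-1.0301) / (4.8) = -0.4345
Iteration 3:
  p = (-5 - (-2)·-0.4345) / (6) = -0.9782
  q = (-6 - (3.8)·-0.9782) / (4.8) = -0.4756
Iteration 4:
  p = (-5 - (-2)·-0.4756) / (6) = -0.9919
  q = (-6 - (3.8)·-0.9919) / (4.8) = -0.4647
Change: (-0.0137, 0.0109) → max |·| = 0.0137

0.0137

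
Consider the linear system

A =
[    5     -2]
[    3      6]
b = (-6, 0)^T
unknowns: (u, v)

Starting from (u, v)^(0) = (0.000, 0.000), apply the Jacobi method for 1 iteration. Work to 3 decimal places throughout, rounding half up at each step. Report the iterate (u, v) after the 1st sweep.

(-1.200, 0.000)

Iteration 1:
  u = (-6 - (-2)·0.000) / (5) = -1.200
  v = (0 - (3)·0.000) / (6) = 0.000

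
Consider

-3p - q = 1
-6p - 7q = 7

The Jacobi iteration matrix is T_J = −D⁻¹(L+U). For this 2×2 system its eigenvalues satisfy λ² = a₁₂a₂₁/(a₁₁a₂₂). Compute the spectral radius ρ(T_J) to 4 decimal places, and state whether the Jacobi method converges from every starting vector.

0.5345

a₁₂a₂₁/(a₁₁a₂₂) = (-1)·(-6) / ((-3)·(-7)) = 0.285714
ρ = √|0.285714| = √0.285714 = 0.5345
ρ < 1, so Jacobi converges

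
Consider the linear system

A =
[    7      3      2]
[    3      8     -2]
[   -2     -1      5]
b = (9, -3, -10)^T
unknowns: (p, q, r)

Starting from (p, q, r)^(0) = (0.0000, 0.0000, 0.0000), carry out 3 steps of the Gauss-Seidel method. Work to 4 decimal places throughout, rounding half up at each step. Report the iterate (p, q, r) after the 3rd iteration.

(2.3848, -1.6360, -1.3733)

Iteration 1:
  p = (9 - (3)·0.0000 - (2)·0.0000) / (7) = 1.2857
  q = (-3 - (3)·1.2857 - (-2)·0.0000) / (8) = -0.8571
  r = (-10 - (-2)·1.2857 - (-1)·-0.8571) / (5) = -1.6571
Iteration 2:
  p = (9 - (3)·-0.8571 - (2)·-1.6571) / (7) = 2.1265
  q = (-3 - (3)·2.1265 - (-2)·-1.6571) / (8) = -1.5867
  r = (-10 - (-2)·2.1265 - (-1)·-1.5867) / (5) = -1.4667
Iteration 3:
  p = (9 - (3)·-1.5867 - (2)·-1.4667) / (7) = 2.3848
  q = (-3 - (3)·2.3848 - (-2)·-1.4667) / (8) = -1.6360
  r = (-10 - (-2)·2.3848 - (-1)·-1.6360) / (5) = -1.3733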